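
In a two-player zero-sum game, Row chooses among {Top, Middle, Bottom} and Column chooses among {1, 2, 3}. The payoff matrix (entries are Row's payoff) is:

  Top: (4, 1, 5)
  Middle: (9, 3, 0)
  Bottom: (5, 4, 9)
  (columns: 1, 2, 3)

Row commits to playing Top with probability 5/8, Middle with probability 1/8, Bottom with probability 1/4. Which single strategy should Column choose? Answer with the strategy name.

If Column plays 1, Row's expected payoff is (5/8)·4 + (1/8)·9 + (1/4)·5 = 39/8.
If Column plays 2, Row's expected payoff is (5/8)·1 + (1/8)·3 + (1/4)·4 = 2.
If Column plays 3, Row's expected payoff is (5/8)·5 + (1/8)·0 + (1/4)·9 = 43/8.
Column minimizes Row's payoff; the smallest is 2, so the best response is 2.

2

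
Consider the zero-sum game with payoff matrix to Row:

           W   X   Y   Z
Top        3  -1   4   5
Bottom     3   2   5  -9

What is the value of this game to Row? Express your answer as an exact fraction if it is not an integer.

1/17

Row minima: Top → -1, Bottom → -9; maximin = -1.
Column maxima: W → 3, X → 2, Y → 5, Z → 5; minimax = 2.
-1 ≠ 2, so there is no saddle point; optimal play is mixed.
W is strictly dominated by X (it gives Row strictly more in every row), so Column never plays it.
Y is strictly dominated by X (it gives Row strictly more in every row), so Column never plays it.
On the remaining 2×2 (Top, Bottom vs X, Z):
Let Row play Top with probability p. Expected payoff against X: (-1)p + 2(1−p) = −3p + 2; against Z: 5p + (-9)(1−p) = 14p − 9.
Setting these equal: −3p + 2 = 14p − 9 ⇒ −17p = -11 ⇒ p = 11/17, and the value is (-3)·(11/17) + 2 = 1/17.
For Column: with q = P(X), equating Top's and Bottom's payoffs gives −6q + 5 = 11q − 9 ⇒ q = 14/17.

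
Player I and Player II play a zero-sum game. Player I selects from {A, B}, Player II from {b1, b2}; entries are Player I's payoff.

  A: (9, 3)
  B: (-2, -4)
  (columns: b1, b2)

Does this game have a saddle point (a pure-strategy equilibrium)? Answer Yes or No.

Row minima: A → 3, B → -4; maximin = 3.
Column maxima: b1 → 9, b2 → 3; minimax = 3.
maximin = minimax = 3, so a saddle point exists.

Yes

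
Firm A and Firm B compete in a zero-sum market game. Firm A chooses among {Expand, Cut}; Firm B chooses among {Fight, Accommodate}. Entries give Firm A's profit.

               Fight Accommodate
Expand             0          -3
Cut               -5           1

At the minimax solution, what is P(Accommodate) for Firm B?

Row minima: Expand → -3, Cut → -5; maximin = -3.
Column maxima: Fight → 0, Accommodate → 1; minimax = 0.
-3 ≠ 0, so there is no saddle point; optimal play is mixed.
Let Firm A play Expand with probability p. Expected payoff against Fight: 0p + (-5)(1−p) = 5p − 5; against Accommodate: (-3)p + 1(1−p) = −4p + 1.
Setting these equal: 5p − 5 = −4p + 1 ⇒ 9p = 6 ⇒ p = 2/3, and the value is (5)·(2/3) − 5 = -5/3.
For Firm B: with q = P(Fight), equating Expand's and Cut's payoffs gives 3q − 3 = −6q + 1 ⇒ q = 4/9.

5/9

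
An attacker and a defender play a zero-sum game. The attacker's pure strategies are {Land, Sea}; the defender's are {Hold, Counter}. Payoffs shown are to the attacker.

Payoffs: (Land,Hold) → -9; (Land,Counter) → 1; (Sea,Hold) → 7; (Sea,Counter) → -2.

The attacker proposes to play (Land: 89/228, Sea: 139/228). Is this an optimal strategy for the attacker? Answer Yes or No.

No

Against Hold this mix gives (89/228)·(-9) + (139/228)·7 = 43/57.
Against Counter this mix gives (89/228)·1 + (139/228)·(-2) = -63/76.
The defender will play Counter, holding the attacker to -63/76. Shifting weight toward the row that does better against Counter would raise this floor (the equalizing mix achieves -11/19 against both Counter and Hold), so the proposed strategy is not optimal.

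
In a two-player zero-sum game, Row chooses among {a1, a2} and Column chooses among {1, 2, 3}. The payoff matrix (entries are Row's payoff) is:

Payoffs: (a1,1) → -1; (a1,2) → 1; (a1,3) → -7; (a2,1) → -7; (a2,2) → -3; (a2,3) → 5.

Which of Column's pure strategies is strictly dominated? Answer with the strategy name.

1 holds Row's payoff strictly below 2 in every row: -1 < 1, -7 < -3.
So 2 is strictly dominated for Column.

2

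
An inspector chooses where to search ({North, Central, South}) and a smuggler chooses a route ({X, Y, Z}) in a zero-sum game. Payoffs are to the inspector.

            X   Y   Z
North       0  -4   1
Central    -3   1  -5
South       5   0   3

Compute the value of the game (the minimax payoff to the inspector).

Row minima: North → -4, Central → -5, South → 0; maximin = 0.
Column maxima: X → 5, Y → 1, Z → 3; minimax = 1.
0 ≠ 1, so there is no saddle point; optimal play is mixed.
North is strictly dominated by South, so the inspector never plays it.
With North eliminated, X is strictly dominated by Z (it gives the inspector strictly more in every remaining row), so the smuggler never plays it.
On the remaining 2×2 (Central, South vs Y, Z):
Let the inspector play Central with probability p. Expected payoff against Y: 1p + 0(1−p) = p; against Z: (-5)p + 3(1−p) = −8p + 3.
Setting these equal: p = −8p + 3 ⇒ 9p = 3 ⇒ p = 1/3, and the value is (1)·(1/3) = 1/3.
For the smuggler: with q = P(Y), equating Central's and South's payoffs gives 6q − 5 = −3q + 3 ⇒ q = 8/9.

1/3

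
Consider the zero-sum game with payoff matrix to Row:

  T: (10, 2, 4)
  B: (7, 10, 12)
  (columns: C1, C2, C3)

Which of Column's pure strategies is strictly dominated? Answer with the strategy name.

C2 holds Row's payoff strictly below C3 in every row: 2 < 4, 10 < 12.
So C3 is strictly dominated for Column.

C3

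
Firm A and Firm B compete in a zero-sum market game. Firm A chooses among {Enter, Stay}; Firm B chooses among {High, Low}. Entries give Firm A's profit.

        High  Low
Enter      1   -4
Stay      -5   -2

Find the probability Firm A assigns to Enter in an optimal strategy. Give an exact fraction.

Row minima: Enter → -4, Stay → -5; maximin = -4.
Column maxima: High → 1, Low → -2; minimax = -2.
-4 ≠ -2, so there is no saddle point; optimal play is mixed.
Let Firm A play Enter with probability p. Expected payoff against High: 1p + (-5)(1−p) = 6p − 5; against Low: (-4)p + (-2)(1−p) = −2p − 2.
Setting these equal: 6p − 5 = −2p − 2 ⇒ 8p = 3 ⇒ p = 3/8, and the value is (6)·(3/8) − 5 = -11/4.
For Firm B: with q = P(High), equating Enter's and Stay's payoffs gives 5q − 4 = −3q − 2 ⇒ q = 1/4.

3/8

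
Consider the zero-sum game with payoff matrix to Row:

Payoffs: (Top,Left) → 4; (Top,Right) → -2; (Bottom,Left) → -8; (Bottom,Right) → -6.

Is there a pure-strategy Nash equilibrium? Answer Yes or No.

Row minima: Top → -2, Bottom → -8; maximin = -2.
Column maxima: Left → 4, Right → -2; minimax = -2.
maximin = minimax = -2, so a saddle point exists.

Yes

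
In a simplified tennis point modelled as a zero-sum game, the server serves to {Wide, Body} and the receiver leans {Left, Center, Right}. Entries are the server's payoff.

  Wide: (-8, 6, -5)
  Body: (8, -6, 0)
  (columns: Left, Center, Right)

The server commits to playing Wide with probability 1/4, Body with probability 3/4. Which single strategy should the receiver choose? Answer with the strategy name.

If the receiver plays Left, the server's expected payoff is (1/4)·(-8) + (3/4)·8 = 4.
If the receiver plays Center, the server's expected payoff is (1/4)·6 + (3/4)·(-6) = -3.
If the receiver plays Right, the server's expected payoff is (1/4)·(-5) + (3/4)·0 = -5/4.
The receiver minimizes the server's payoff; the smallest is -3, so the best response is Center.

Center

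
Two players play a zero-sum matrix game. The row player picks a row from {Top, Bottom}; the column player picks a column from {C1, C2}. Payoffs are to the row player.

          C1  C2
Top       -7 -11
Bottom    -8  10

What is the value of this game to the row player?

Row minima: Top → -11, Bottom → -8; maximin = -8.
Column maxima: C1 → -7, C2 → 10; minimax = -7.
-8 ≠ -7, so there is no saddle point; optimal play is mixed.
Let the row player play Top with probability p. Expected payoff against C1: (-7)p + (-8)(1−p) = p − 8; against C2: (-11)p + 10(1−p) = −21p + 10.
Setting these equal: p − 8 = −21p + 10 ⇒ 22p = 18 ⇒ p = 9/11, and the value is (1)·(9/11) − 8 = -79/11.
For the column player: with q = P(C1), equating Top's and Bottom's payoffs gives 4q − 11 = −18q + 10 ⇒ q = 21/22.

-79/11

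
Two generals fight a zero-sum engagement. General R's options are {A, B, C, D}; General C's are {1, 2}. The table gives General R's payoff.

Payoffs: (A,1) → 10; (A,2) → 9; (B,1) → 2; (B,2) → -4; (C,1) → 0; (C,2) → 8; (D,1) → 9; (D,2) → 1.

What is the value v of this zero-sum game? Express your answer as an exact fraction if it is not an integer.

9

Row minima: A → 9, B → -4, C → 0, D → 1; maximin = 9.
Column maxima: 1 → 10, 2 → 9; minimax = 9.
Since maximin = minimax = 9, there is a saddle point and the value is 9.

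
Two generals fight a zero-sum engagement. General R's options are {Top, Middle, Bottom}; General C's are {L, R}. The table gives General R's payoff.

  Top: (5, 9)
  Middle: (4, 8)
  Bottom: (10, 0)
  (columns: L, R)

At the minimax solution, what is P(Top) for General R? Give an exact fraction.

5/7

Row minima: Top → 5, Middle → 4, Bottom → 0; maximin = 5.
Column maxima: L → 10, R → 9; minimax = 9.
5 ≠ 9, so there is no saddle point; optimal play is mixed.
Middle is strictly dominated by Top, so General R never plays it.
On the remaining 2×2 (Top, Bottom vs L, R):
Let General R play Top with probability p. Expected payoff against L: 5p + 10(1−p) = −5p + 10; against R: 9p + 0(1−p) = 9p.
Setting these equal: −5p + 10 = 9p ⇒ −14p = -10 ⇒ p = 5/7, and the value is (-5)·(5/7) + 10 = 45/7.
For General C: with q = P(L), equating Top's and Bottom's payoffs gives −4q + 9 = 10q ⇒ q = 9/14.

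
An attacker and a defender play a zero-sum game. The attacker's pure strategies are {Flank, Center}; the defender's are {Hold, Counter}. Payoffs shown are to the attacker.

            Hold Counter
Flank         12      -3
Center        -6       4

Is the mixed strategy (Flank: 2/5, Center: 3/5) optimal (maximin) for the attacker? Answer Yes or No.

Against Hold this mix gives (2/5)·12 + (3/5)·(-6) = 6/5.
Against Counter this mix gives (2/5)·(-3) + (3/5)·4 = 6/5.
All of the defender's active replies (Hold, Counter) yield 6/5, and no column does worse for the attacker. The mix makes the defender indifferent and guarantees 6/5, so it is optimal.

Yes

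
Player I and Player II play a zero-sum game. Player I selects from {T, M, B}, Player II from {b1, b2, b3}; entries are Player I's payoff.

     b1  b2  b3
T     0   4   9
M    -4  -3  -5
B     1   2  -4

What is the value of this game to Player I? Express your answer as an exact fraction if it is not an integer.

Row minima: T → 0, M → -5, B → -4; maximin = 0.
Column maxima: b1 → 1, b2 → 4, b3 → 9; minimax = 1.
0 ≠ 1, so there is no saddle point; optimal play is mixed.
M is strictly dominated by T, so Player I never plays it.
b2 is strictly dominated by b1 (it gives Player I strictly more in every row), so Player II never plays it.
On the remaining 2×2 (T, B vs b1, b3):
Let Player I play T with probability p. Expected payoff against b1: 0p + 1(1−p) = −p + 1; against b3: 9p + (-4)(1−p) = 13p − 4.
Setting these equal: −p + 1 = 13p − 4 ⇒ −14p = -5 ⇒ p = 5/14, and the value is (-1)·(5/14) + 1 = 9/14.
For Player II: with q = P(b1), equating T's and B's payoffs gives −9q + 9 = 5q − 4 ⇒ q = 13/14.

9/14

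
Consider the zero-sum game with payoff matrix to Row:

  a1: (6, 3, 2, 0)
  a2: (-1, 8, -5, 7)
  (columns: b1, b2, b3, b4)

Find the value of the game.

1

Row minima: a1 → 0, a2 → -5; maximin = 0.
Column maxima: b1 → 6, b2 → 8, b3 → 2, b4 → 7; minimax = 2.
0 ≠ 2, so there is no saddle point; optimal play is mixed.
b1 is strictly dominated by b3 (it gives Row strictly more in every row), so Column never plays it.
b2 is strictly dominated by b3 (it gives Row strictly more in every row), so Column never plays it.
On the remaining 2×2 (a1, a2 vs b3, b4):
Let Row play a1 with probability p. Expected payoff against b3: 2p + (-5)(1−p) = 7p − 5; against b4: 0p + 7(1−p) = −7p + 7.
Setting these equal: 7p − 5 = −7p + 7 ⇒ 14p = 12 ⇒ p = 6/7, and the value is (7)·(6/7) − 5 = 1.
For Column: with q = P(b3), equating a1's and a2's payoffs gives 2q = −12q + 7 ⇒ q = 1/2.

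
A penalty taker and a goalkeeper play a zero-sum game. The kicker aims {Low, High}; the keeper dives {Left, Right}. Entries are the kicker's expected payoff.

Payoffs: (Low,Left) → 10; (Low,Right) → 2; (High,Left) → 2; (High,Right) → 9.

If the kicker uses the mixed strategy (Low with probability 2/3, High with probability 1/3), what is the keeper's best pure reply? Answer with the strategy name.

If the keeper plays Left, the kicker's expected payoff is (2/3)·10 + (1/3)·2 = 22/3.
If the keeper plays Right, the kicker's expected payoff is (2/3)·2 + (1/3)·9 = 13/3.
The keeper minimizes the kicker's payoff; the smallest is 13/3, so the best response is Right.

Right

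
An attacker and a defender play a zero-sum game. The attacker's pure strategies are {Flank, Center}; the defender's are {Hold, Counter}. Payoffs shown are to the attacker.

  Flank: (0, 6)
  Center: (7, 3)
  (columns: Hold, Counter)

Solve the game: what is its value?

Row minima: Flank → 0, Center → 3; maximin = 3.
Column maxima: Hold → 7, Counter → 6; minimax = 6.
3 ≠ 6, so there is no saddle point; optimal play is mixed.
Let the attacker play Flank with probability p. Expected payoff against Hold: 0p + 7(1−p) = −7p + 7; against Counter: 6p + 3(1−p) = 3p + 3.
Setting these equal: −7p + 7 = 3p + 3 ⇒ −10p = -4 ⇒ p = 2/5, and the value is (-7)·(2/5) + 7 = 21/5.
For the defender: with q = P(Hold), equating Flank's and Center's payoffs gives −6q + 6 = 4q + 3 ⇒ q = 3/10.

21/5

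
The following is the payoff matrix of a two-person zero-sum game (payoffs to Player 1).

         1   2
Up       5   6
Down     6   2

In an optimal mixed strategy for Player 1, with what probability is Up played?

Row minima: Up → 5, Down → 2; maximin = 5.
Column maxima: 1 → 6, 2 → 6; minimax = 6.
5 ≠ 6, so there is no saddle point; optimal play is mixed.
Let Player 1 play Up with probability p. Expected payoff against 1: 5p + 6(1−p) = −p + 6; against 2: 6p + 2(1−p) = 4p + 2.
Setting these equal: −p + 6 = 4p + 2 ⇒ −5p = -4 ⇒ p = 4/5, and the value is (-1)·(4/5) + 6 = 26/5.
For Player 2: with q = P(1), equating Up's and Down's payoffs gives −q + 6 = 4q + 2 ⇒ q = 4/5.

4/5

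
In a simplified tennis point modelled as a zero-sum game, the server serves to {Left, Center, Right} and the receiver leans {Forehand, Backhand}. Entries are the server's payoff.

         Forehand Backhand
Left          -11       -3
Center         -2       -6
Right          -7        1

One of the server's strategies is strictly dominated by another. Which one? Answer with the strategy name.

Right gives a strictly higher payoff than Left against every column: -7 > -11, 1 > -3.
So Left is strictly dominated and the server never plays it.

Left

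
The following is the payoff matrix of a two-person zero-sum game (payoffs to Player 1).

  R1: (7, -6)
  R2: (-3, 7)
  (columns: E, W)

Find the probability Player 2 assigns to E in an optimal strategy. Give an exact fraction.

13/23

Row minima: R1 → -6, R2 → -3; maximin = -3.
Column maxima: E → 7, W → 7; minimax = 7.
-3 ≠ 7, so there is no saddle point; optimal play is mixed.
Let Player 1 play R1 with probability p. Expected payoff against E: 7p + (-3)(1−p) = 10p − 3; against W: (-6)p + 7(1−p) = −13p + 7.
Setting these equal: 10p − 3 = −13p + 7 ⇒ 23p = 10 ⇒ p = 10/23, and the value is (10)·(10/23) − 3 = 31/23.
For Player 2: with q = P(E), equating R1's and R2's payoffs gives 13q − 6 = −10q + 7 ⇒ q = 13/23.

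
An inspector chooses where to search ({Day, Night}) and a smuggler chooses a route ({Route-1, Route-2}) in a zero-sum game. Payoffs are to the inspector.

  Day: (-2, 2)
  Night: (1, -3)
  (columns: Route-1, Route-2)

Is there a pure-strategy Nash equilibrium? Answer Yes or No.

No

Row minima: Day → -2, Night → -3; maximin = -2.
Column maxima: Route-1 → 1, Route-2 → 2; minimax = 1.
-2 ≠ 1, so no pure-strategy equilibrium exists.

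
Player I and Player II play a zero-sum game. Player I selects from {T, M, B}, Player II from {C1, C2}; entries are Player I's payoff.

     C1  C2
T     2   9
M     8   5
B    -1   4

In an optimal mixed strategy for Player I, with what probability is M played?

Row minima: T → 2, M → 5, B → -1; maximin = 5.
Column maxima: C1 → 8, C2 → 9; minimax = 8.
5 ≠ 8, so there is no saddle point; optimal play is mixed.
B is strictly dominated by T, so Player I never plays it.
On the remaining 2×2 (T, M vs C1, C2):
Let Player I play T with probability p. Expected payoff against C1: 2p + 8(1−p) = −6p + 8; against C2: 9p + 5(1−p) = 4p + 5.
Setting these equal: −6p + 8 = 4p + 5 ⇒ −10p = -3 ⇒ p = 3/10, and the value is (-6)·(3/10) + 8 = 31/5.
For Player II: with q = P(C1), equating T's and M's payoffs gives −7q + 9 = 3q + 5 ⇒ q = 2/5.

7/10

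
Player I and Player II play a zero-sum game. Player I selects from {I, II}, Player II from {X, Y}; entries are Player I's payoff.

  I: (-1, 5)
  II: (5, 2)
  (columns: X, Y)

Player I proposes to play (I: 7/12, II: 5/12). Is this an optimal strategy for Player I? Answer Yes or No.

Against X this mix gives (7/12)·(-1) + (5/12)·5 = 3/2.
Against Y this mix gives (7/12)·5 + (5/12)·2 = 15/4.
Player II will play X, holding Player I to 3/2. Shifting weight toward the row that does better against X would raise this floor (the equalizing mix achieves 3 against both X and Y), so the proposed strategy is not optimal.

No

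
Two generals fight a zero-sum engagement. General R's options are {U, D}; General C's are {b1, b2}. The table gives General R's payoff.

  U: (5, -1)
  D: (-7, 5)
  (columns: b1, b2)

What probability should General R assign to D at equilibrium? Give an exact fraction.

1/3

Row minima: U → -1, D → -7; maximin = -1.
Column maxima: b1 → 5, b2 → 5; minimax = 5.
-1 ≠ 5, so there is no saddle point; optimal play is mixed.
Let General R play U with probability p. Expected payoff against b1: 5p + (-7)(1−p) = 12p − 7; against b2: (-1)p + 5(1−p) = −6p + 5.
Setting these equal: 12p − 7 = −6p + 5 ⇒ 18p = 12 ⇒ p = 2/3, and the value is (12)·(2/3) − 7 = 1.
For General C: with q = P(b1), equating U's and D's payoffs gives 6q − 1 = −12q + 5 ⇒ q = 1/3.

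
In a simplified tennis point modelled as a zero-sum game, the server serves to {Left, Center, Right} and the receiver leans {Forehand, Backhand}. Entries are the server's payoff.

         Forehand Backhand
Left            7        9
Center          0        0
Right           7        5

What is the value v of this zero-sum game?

Row minima: Left → 7, Center → 0, Right → 5; maximin = 7.
Column maxima: Forehand → 7, Backhand → 9; minimax = 7.
Since maximin = minimax = 7, there is a saddle point and the value is 7.

7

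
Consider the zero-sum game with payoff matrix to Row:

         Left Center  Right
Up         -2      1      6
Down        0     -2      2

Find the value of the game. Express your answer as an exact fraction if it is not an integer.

-4/5

Row minima: Up → -2, Down → -2; maximin = -2.
Column maxima: Left → 0, Center → 1, Right → 6; minimax = 0.
-2 ≠ 0, so there is no saddle point; optimal play is mixed.
Right is strictly dominated by Left (it gives Row strictly more in every row), so Column never plays it.
On the remaining 2×2 (Up, Down vs Left, Center):
Let Row play Up with probability p. Expected payoff against Left: (-2)p + 0(1−p) = −2p; against Center: 1p + (-2)(1−p) = 3p − 2.
Setting these equal: −2p = 3p − 2 ⇒ −5p = -2 ⇒ p = 2/5, and the value is (-2)·(2/5) = -4/5.
For Column: with q = P(Left), equating Up's and Down's payoffs gives −3q + 1 = 2q − 2 ⇒ q = 3/5.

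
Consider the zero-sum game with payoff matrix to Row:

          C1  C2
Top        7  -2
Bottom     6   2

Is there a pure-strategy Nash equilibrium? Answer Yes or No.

Yes

Row minima: Top → -2, Bottom → 2; maximin = 2.
Column maxima: C1 → 7, C2 → 2; minimax = 2.
maximin = minimax = 2, so a saddle point exists.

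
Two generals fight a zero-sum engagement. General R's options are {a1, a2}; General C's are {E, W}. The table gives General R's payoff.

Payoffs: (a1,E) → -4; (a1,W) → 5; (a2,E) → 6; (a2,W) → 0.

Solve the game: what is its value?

2

Row minima: a1 → -4, a2 → 0; maximin = 0.
Column maxima: E → 6, W → 5; minimax = 5.
0 ≠ 5, so there is no saddle point; optimal play is mixed.
Let General R play a1 with probability p. Expected payoff against E: (-4)p + 6(1−p) = −10p + 6; against W: 5p + 0(1−p) = 5p.
Setting these equal: −10p + 6 = 5p ⇒ −15p = -6 ⇒ p = 2/5, and the value is (-10)·(2/5) + 6 = 2.
For General C: with q = P(E), equating a1's and a2's payoffs gives −9q + 5 = 6q ⇒ q = 1/3.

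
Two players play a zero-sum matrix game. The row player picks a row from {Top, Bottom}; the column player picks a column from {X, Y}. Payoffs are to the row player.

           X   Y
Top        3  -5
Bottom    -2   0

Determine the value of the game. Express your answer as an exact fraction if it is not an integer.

Row minima: Top → -5, Bottom → -2; maximin = -2.
Column maxima: X → 3, Y → 0; minimax = 0.
-2 ≠ 0, so there is no saddle point; optimal play is mixed.
Let the row player play Top with probability p. Expected payoff against X: 3p + (-2)(1−p) = 5p − 2; against Y: (-5)p + 0(1−p) = −5p.
Setting these equal: 5p − 2 = −5p ⇒ 10p = 2 ⇒ p = 1/5, and the value is (5)·(1/5) − 2 = -1.
For the column player: with q = P(X), equating Top's and Bottom's payoffs gives 8q − 5 = −2q ⇒ q = 1/2.

-1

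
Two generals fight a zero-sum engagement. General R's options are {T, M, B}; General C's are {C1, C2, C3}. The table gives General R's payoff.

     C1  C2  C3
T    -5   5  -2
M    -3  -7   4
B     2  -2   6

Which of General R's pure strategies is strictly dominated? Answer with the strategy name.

M

B gives a strictly higher payoff than M against every column: 2 > -3, -2 > -7, 6 > 4.
So M is strictly dominated and General R never plays it.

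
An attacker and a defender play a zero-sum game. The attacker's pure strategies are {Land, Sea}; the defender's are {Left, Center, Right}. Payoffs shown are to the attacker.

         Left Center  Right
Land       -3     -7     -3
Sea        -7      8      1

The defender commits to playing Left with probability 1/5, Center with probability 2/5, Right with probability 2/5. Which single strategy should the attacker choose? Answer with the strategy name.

Expected payoff of Land: (1/5)·(-3) + (2/5)·(-7) + (2/5)·(-3) = -23/5.
Expected payoff of Sea: (1/5)·(-7) + (2/5)·8 + (2/5)·1 = 11/5.
The largest is 11/5, so the attacker's best response is Sea.

Sea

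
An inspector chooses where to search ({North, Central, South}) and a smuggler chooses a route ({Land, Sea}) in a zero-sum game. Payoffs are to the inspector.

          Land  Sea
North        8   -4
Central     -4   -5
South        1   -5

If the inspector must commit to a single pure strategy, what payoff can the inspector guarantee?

-4

Row minima: North → -4, Central → -5, South → -5.
The best of these is -4.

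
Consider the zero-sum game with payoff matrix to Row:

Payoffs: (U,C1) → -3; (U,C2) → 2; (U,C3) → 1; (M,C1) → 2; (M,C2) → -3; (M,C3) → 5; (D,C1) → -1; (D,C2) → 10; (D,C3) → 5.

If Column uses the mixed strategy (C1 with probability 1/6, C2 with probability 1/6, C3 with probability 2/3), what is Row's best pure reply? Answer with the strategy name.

Expected payoff of U: (1/6)·(-3) + (1/6)·2 + (2/3)·1 = 1/2.
Expected payoff of M: (1/6)·2 + (1/6)·(-3) + (2/3)·5 = 19/6.
Expected payoff of D: (1/6)·(-1) + (1/6)·10 + (2/3)·5 = 29/6.
The largest is 29/6, so Row's best response is D.

D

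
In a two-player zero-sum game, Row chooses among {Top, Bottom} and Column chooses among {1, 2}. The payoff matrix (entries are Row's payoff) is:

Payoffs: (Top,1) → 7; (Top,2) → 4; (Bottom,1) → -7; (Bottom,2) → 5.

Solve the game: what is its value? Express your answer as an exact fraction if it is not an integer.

Row minima: Top → 4, Bottom → -7; maximin = 4.
Column maxima: 1 → 7, 2 → 5; minimax = 5.
4 ≠ 5, so there is no saddle point; optimal play is mixed.
Let Row play Top with probability p. Expected payoff against 1: 7p + (-7)(1−p) = 14p − 7; against 2: 4p + 5(1−p) = −p + 5.
Setting these equal: 14p − 7 = −p + 5 ⇒ 15p = 12 ⇒ p = 4/5, and the value is (14)·(4/5) − 7 = 21/5.
For Column: with q = P(1), equating Top's and Bottom's payoffs gives 3q + 4 = −12q + 5 ⇒ q = 1/15.

21/5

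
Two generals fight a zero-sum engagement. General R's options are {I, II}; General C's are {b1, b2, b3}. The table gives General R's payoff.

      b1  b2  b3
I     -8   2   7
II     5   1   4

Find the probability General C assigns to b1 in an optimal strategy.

1/14

Row minima: I → -8, II → 1; maximin = 1.
Column maxima: b1 → 5, b2 → 2, b3 → 7; minimax = 2.
1 ≠ 2, so there is no saddle point; optimal play is mixed.
b3 is strictly dominated by b2 (it gives General R strictly more in every row), so General C never plays it.
On the remaining 2×2 (I, II vs b1, b2):
Let General R play I with probability p. Expected payoff against b1: (-8)p + 5(1−p) = −13p + 5; against b2: 2p + 1(1−p) = p + 1.
Setting these equal: −13p + 5 = p + 1 ⇒ −14p = -4 ⇒ p = 2/7, and the value is (-13)·(2/7) + 5 = 9/7.
For General C: with q = P(b1), equating I's and II's payoffs gives −10q + 2 = 4q + 1 ⇒ q = 1/14.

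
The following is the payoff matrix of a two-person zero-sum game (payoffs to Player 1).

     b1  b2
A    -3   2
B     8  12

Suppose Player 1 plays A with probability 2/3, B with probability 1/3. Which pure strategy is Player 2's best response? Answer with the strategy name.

If Player 2 plays b1, Player 1's expected payoff is (2/3)·(-3) + (1/3)·8 = 2/3.
If Player 2 plays b2, Player 1's expected payoff is (2/3)·2 + (1/3)·12 = 16/3.
Player 2 minimizes Player 1's payoff; the smallest is 2/3, so the best response is b1.

b1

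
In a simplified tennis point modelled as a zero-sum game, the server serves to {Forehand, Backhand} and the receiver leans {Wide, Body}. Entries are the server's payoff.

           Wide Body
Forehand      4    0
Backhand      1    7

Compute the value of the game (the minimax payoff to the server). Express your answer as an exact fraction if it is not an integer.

14/5

Row minima: Forehand → 0, Backhand → 1; maximin = 1.
Column maxima: Wide → 4, Body → 7; minimax = 4.
1 ≠ 4, so there is no saddle point; optimal play is mixed.
Let the server play Forehand with probability p. Expected payoff against Wide: 4p + 1(1−p) = 3p + 1; against Body: 0p + 7(1−p) = −7p + 7.
Setting these equal: 3p + 1 = −7p + 7 ⇒ 10p = 6 ⇒ p = 3/5, and the value is (3)·(3/5) + 1 = 14/5.
For the receiver: with q = P(Wide), equating Forehand's and Backhand's payoffs gives 4q = −6q + 7 ⇒ q = 7/10.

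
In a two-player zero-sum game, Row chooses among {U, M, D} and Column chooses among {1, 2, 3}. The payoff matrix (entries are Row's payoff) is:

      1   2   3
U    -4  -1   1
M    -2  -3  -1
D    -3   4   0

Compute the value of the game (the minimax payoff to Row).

-17/8

Row minima: U → -4, M → -3, D → -3; maximin = -3.
Column maxima: 1 → -2, 2 → 4, 3 → 1; minimax = -2.
-3 ≠ -2, so there is no saddle point; optimal play is mixed.
3 is strictly dominated by 1 (it gives Row strictly more in every row), so Column never plays it.
With 3 eliminated, U is strictly dominated by D (D gives Row strictly more in every remaining column), so Row never plays it.
On the remaining 2×2 (M, D vs 1, 2):
Let Row play M with probability p. Expected payoff against 1: (-2)p + (-3)(1−p) = p − 3; against 2: (-3)p + 4(1−p) = −7p + 4.
Setting these equal: p − 3 = −7p + 4 ⇒ 8p = 7 ⇒ p = 7/8, and the value is (1)·(7/8) − 3 = -17/8.
For Column: with q = P(1), equating M's and D's payoffs gives q − 3 = −7q + 4 ⇒ q = 7/8.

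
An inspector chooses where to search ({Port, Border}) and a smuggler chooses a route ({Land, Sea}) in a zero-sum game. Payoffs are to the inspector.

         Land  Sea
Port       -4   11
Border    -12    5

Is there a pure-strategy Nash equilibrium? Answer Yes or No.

Yes

Row minima: Port → -4, Border → -12; maximin = -4.
Column maxima: Land → -4, Sea → 11; minimax = -4.
maximin = minimax = -4, so a saddle point exists.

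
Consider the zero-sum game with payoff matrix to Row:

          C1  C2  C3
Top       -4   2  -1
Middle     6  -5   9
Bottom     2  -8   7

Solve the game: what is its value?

-8/17

Row minima: Top → -4, Middle → -5, Bottom → -8; maximin = -4.
Column maxima: C1 → 6, C2 → 2, C3 → 9; minimax = 2.
-4 ≠ 2, so there is no saddle point; optimal play is mixed.
Bottom is strictly dominated by Middle, so Row never plays it.
C3 is strictly dominated by C1 (it gives Row strictly more in every row), so Column never plays it.
On the remaining 2×2 (Top, Middle vs C1, C2):
Let Row play Top with probability p. Expected payoff against C1: (-4)p + 6(1−p) = −10p + 6; against C2: 2p + (-5)(1−p) = 7p − 5.
Setting these equal: −10p + 6 = 7p − 5 ⇒ −17p = -11 ⇒ p = 11/17, and the value is (-10)·(11/17) + 6 = -8/17.
For Column: with q = P(C1), equating Top's and Middle's payoffs gives −6q + 2 = 11q − 5 ⇒ q = 7/17.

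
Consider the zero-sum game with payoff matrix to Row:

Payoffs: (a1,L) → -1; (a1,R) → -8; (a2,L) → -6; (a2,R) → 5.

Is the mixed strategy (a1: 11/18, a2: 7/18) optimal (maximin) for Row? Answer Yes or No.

Yes

Against L this mix gives (11/18)·(-1) + (7/18)·(-6) = -53/18.
Against R this mix gives (11/18)·(-8) + (7/18)·5 = -53/18.
All of Column's active replies (L, R) yield -53/18, and no column does worse for Row. The mix makes Column indifferent and guarantees -53/18, so it is optimal.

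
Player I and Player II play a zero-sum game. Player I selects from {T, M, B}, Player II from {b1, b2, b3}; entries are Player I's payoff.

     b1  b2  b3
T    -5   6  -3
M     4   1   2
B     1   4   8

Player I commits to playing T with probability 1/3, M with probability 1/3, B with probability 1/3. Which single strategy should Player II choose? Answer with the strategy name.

b1

If Player II plays b1, Player I's expected payoff is (1/3)·(-5) + (1/3)·4 + (1/3)·1 = 0.
If Player II plays b2, Player I's expected payoff is (1/3)·6 + (1/3)·1 + (1/3)·4 = 11/3.
If Player II plays b3, Player I's expected payoff is (1/3)·(-3) + (1/3)·2 + (1/3)·8 = 7/3.
Player II minimizes Player I's payoff; the smallest is 0, so the best response is b1.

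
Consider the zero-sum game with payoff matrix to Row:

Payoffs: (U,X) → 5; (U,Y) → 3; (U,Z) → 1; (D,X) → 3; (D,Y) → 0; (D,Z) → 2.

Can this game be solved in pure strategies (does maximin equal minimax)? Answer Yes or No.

Row minima: U → 1, D → 0; maximin = 1.
Column maxima: X → 5, Y → 3, Z → 2; minimax = 2.
1 ≠ 2, so no pure-strategy equilibrium exists.

No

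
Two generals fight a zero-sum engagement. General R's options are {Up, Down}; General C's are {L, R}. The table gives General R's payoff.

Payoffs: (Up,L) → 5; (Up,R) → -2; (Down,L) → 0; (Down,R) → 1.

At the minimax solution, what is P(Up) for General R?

1/8

Row minima: Up → -2, Down → 0; maximin = 0.
Column maxima: L → 5, R → 1; minimax = 1.
0 ≠ 1, so there is no saddle point; optimal play is mixed.
Let General R play Up with probability p. Expected payoff against L: 5p + 0(1−p) = 5p; against R: (-2)p + 1(1−p) = −3p + 1.
Setting these equal: 5p = −3p + 1 ⇒ 8p = 1 ⇒ p = 1/8, and the value is (5)·(1/8) = 5/8.
For General C: with q = P(L), equating Up's and Down's payoffs gives 7q − 2 = −q + 1 ⇒ q = 3/8.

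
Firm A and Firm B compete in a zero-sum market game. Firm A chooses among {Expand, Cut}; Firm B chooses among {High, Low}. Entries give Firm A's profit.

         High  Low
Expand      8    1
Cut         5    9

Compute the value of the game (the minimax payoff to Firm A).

Row minima: Expand → 1, Cut → 5; maximin = 5.
Column maxima: High → 8, Low → 9; minimax = 8.
5 ≠ 8, so there is no saddle point; optimal play is mixed.
Let Firm A play Expand with probability p. Expected payoff against High: 8p + 5(1−p) = 3p + 5; against Low: 1p + 9(1−p) = −8p + 9.
Setting these equal: 3p + 5 = −8p + 9 ⇒ 11p = 4 ⇒ p = 4/11, and the value is (3)·(4/11) + 5 = 67/11.
For Firm B: with q = P(High), equating Expand's and Cut's payoffs gives 7q + 1 = −4q + 9 ⇒ q = 8/11.

67/11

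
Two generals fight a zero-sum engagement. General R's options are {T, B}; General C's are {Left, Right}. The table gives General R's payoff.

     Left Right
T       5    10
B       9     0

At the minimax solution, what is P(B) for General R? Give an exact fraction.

5/14

Row minima: T → 5, B → 0; maximin = 5.
Column maxima: Left → 9, Right → 10; minimax = 9.
5 ≠ 9, so there is no saddle point; optimal play is mixed.
Let General R play T with probability p. Expected payoff against Left: 5p + 9(1−p) = −4p + 9; against Right: 10p + 0(1−p) = 10p.
Setting these equal: −4p + 9 = 10p ⇒ −14p = -9 ⇒ p = 9/14, and the value is (-4)·(9/14) + 9 = 45/7.
For General C: with q = P(Left), equating T's and B's payoffs gives −5q + 10 = 9q ⇒ q = 5/7.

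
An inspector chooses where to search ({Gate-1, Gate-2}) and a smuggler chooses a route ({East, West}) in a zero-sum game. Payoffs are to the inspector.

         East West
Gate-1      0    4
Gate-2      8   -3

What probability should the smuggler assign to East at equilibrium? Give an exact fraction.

Row minima: Gate-1 → 0, Gate-2 → -3; maximin = 0.
Column maxima: East → 8, West → 4; minimax = 4.
0 ≠ 4, so there is no saddle point; optimal play is mixed.
Let the inspector play Gate-1 with probability p. Expected payoff against East: 0p + 8(1−p) = −8p + 8; against West: 4p + (-3)(1−p) = 7p − 3.
Setting these equal: −8p + 8 = 7p − 3 ⇒ −15p = -11 ⇒ p = 11/15, and the value is (-8)·(11/15) + 8 = 32/15.
For the smuggler: with q = P(East), equating Gate-1's and Gate-2's payoffs gives −4q + 4 = 11q − 3 ⇒ q = 7/15.

7/15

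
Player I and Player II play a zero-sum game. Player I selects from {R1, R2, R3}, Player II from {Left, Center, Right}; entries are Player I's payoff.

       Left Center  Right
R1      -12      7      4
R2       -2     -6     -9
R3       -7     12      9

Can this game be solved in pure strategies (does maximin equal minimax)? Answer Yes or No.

Row minima: R1 → -12, R2 → -9, R3 → -7; maximin = -7.
Column maxima: Left → -2, Center → 12, Right → 9; minimax = -2.
-7 ≠ -2, so no pure-strategy equilibrium exists.

No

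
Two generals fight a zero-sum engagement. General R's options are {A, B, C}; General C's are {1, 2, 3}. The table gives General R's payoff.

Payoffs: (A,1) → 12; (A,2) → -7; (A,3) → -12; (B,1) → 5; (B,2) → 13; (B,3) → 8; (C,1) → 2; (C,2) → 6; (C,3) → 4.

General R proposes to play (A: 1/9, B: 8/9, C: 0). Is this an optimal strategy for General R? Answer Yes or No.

Against 1 this mix gives (1/9)·12 + (8/9)·5 = 52/9.
Against 2 this mix gives (1/9)·(-7) + (8/9)·13 = 97/9.
Against 3 this mix gives (1/9)·(-12) + (8/9)·8 = 52/9.
All of General C's active replies (1, 3) yield 52/9, and no column does worse for General R. The mix makes General C indifferent and guarantees 52/9, so it is optimal.

Yes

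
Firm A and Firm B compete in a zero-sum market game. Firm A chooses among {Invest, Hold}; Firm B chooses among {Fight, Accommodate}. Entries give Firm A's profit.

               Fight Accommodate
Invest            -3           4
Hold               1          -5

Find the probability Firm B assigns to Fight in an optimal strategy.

Row minima: Invest → -3, Hold → -5; maximin = -3.
Column maxima: Fight → 1, Accommodate → 4; minimax = 1.
-3 ≠ 1, so there is no saddle point; optimal play is mixed.
Let Firm A play Invest with probability p. Expected payoff against Fight: (-3)p + 1(1−p) = −4p + 1; against Accommodate: 4p + (-5)(1−p) = 9p − 5.
Setting these equal: −4p + 1 = 9p − 5 ⇒ −13p = -6 ⇒ p = 6/13, and the value is (-4)·(6/13) + 1 = -11/13.
For Firm B: with q = P(Fight), equating Invest's and Hold's payoffs gives −7q + 4 = 6q − 5 ⇒ q = 9/13.

9/13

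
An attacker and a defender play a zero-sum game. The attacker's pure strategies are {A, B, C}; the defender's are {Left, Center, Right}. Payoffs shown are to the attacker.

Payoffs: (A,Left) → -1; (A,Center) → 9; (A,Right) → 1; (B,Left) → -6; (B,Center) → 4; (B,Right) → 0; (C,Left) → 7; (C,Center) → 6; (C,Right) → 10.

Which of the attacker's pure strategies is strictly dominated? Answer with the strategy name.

A gives a strictly higher payoff than B against every column: -1 > -6, 9 > 4, 1 > 0.
So B is strictly dominated and the attacker never plays it.

B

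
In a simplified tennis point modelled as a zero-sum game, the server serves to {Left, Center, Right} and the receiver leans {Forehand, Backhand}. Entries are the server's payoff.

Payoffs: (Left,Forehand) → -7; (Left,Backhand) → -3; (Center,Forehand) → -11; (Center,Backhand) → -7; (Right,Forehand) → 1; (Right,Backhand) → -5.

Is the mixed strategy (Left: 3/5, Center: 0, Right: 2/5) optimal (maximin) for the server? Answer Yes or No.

Yes

Against Forehand this mix gives (3/5)·(-7) + (2/5)·1 = -19/5.
Against Backhand this mix gives (3/5)·(-3) + (2/5)·(-5) = -19/5.
All of the receiver's active replies (Forehand, Backhand) yield -19/5, and no column does worse for the server. The mix makes the receiver indifferent and guarantees -19/5, so it is optimal.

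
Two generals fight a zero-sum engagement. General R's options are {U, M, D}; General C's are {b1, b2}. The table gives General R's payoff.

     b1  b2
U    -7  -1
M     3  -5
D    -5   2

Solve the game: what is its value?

Row minima: U → -7, M → -5, D → -5; maximin = -5.
Column maxima: b1 → 3, b2 → 2; minimax = 2.
-5 ≠ 2, so there is no saddle point; optimal play is mixed.
U is strictly dominated by D, so General R never plays it.
On the remaining 2×2 (M, D vs b1, b2):
Let General R play M with probability p. Expected payoff against b1: 3p + (-5)(1−p) = 8p − 5; against b2: (-5)p + 2(1−p) = −7p + 2.
Setting these equal: 8p − 5 = −7p + 2 ⇒ 15p = 7 ⇒ p = 7/15, and the value is (8)·(7/15) − 5 = -19/15.
For General C: with q = P(b1), equating M's and D's payoffs gives 8q − 5 = −7q + 2 ⇒ q = 7/15.

-19/15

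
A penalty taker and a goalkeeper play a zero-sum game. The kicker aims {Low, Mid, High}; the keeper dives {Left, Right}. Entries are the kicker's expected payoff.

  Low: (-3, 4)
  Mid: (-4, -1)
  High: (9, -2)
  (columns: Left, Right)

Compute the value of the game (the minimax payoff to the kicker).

5/3

Row minima: Low → -3, Mid → -4, High → -2; maximin = -2.
Column maxima: Left → 9, Right → 4; minimax = 4.
-2 ≠ 4, so there is no saddle point; optimal play is mixed.
Mid is strictly dominated by Low, so the kicker never plays it.
On the remaining 2×2 (Low, High vs Left, Right):
Let the kicker play Low with probability p. Expected payoff against Left: (-3)p + 9(1−p) = −12p + 9; against Right: 4p + (-2)(1−p) = 6p − 2.
Setting these equal: −12p + 9 = 6p − 2 ⇒ −18p = -11 ⇒ p = 11/18, and the value is (-12)·(11/18) + 9 = 5/3.
For the keeper: with q = P(Left), equating Low's and High's payoffs gives −7q + 4 = 11q − 2 ⇒ q = 1/3.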